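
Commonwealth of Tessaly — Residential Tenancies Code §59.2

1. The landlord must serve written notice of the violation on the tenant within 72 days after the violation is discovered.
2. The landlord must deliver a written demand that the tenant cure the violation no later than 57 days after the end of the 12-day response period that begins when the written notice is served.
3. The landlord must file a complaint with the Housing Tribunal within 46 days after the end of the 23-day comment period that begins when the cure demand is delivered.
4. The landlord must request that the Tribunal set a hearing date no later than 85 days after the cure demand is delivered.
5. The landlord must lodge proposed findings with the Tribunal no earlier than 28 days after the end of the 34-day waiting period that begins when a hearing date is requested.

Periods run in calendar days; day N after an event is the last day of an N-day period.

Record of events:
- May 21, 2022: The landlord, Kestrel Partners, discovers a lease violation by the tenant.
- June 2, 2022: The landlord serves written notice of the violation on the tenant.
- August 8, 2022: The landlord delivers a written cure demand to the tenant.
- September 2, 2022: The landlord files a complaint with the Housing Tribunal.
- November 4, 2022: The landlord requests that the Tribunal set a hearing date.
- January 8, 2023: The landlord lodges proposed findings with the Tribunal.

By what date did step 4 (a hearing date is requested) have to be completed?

November 1, 2022

Step 4 runs from August 8, 2022, when the cure demand is delivered. 85 days after August 8, 2022 is November 1, 2022.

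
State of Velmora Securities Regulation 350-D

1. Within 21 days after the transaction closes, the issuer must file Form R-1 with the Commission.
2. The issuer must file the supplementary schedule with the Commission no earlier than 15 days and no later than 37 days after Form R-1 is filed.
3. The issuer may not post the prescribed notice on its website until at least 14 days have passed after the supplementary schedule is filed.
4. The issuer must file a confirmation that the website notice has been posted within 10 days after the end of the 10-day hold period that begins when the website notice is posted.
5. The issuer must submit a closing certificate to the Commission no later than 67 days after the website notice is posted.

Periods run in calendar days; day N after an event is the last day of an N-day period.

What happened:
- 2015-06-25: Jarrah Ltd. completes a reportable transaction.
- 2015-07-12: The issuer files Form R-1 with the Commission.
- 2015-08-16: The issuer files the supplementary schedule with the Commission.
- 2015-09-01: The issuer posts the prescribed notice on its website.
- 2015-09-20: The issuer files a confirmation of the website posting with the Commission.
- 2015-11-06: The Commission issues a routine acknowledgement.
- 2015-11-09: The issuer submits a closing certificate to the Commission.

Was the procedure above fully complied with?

No

Step 1 — counting 21 days from 2015-06-25 (when the transaction closes) gives a deadline of 2015-07-16; completed 2015-07-12, before the deadline.
Step 2 — 15 and 37 days from 2015-07-12 (when Form R-1 is filed) are 2015-07-27 and 2015-08-18 respectively; done 2015-08-16, which is between those dates.
Step 3 — must wait 14 days from 2015-08-16 (when the supplementary schedule is filed), so not before 2015-08-30; 2015-09-01 is on or after that date.
Step 4 — counting 10 days from 2015-09-11 (end of the 10-day hold period, which began when the website notice is posted on 2015-09-01) gives a deadline of 2015-09-21; done 2015-09-20 — timely.
Step 5 — counting 67 days from 2015-09-01 (when the website notice is posted) gives a deadline of 2015-11-07; 2015-11-09 misses that deadline by 2 days.
The procedure was therefore not followed at step 5.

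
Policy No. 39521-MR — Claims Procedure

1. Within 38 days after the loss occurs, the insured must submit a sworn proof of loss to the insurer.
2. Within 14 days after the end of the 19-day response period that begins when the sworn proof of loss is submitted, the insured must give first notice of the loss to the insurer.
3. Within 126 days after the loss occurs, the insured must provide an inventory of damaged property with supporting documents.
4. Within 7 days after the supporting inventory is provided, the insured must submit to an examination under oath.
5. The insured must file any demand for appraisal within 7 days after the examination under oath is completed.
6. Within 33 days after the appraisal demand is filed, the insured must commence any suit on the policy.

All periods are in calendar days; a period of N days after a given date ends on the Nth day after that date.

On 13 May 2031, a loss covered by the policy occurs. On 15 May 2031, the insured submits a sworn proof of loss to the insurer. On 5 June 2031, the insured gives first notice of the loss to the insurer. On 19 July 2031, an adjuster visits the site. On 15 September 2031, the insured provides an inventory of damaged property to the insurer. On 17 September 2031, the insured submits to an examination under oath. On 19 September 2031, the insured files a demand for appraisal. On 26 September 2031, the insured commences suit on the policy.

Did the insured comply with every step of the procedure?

(1) due by 13 May 2031 + 38 days = 20 June 2031; completed 15 May 2031, before the deadline.
(2) due by 3 June 2031 + 14 days = 17 June 2031; done 5 June 2031 — timely.
(3) due by 13 May 2031 + 126 days = 16 September 2031; completed 15 September 2031, before the deadline.
(4) due by 15 September 2031 + 7 days = 22 September 2031; done 17 September 2031 — timely.
(5) due by 17 September 2031 + 7 days = 24 September 2031; done 19 September 2031 — timely.
(6) due by 19 September 2031 + 33 days = 22 October 2031; done 26 September 2031 — timely.

Yes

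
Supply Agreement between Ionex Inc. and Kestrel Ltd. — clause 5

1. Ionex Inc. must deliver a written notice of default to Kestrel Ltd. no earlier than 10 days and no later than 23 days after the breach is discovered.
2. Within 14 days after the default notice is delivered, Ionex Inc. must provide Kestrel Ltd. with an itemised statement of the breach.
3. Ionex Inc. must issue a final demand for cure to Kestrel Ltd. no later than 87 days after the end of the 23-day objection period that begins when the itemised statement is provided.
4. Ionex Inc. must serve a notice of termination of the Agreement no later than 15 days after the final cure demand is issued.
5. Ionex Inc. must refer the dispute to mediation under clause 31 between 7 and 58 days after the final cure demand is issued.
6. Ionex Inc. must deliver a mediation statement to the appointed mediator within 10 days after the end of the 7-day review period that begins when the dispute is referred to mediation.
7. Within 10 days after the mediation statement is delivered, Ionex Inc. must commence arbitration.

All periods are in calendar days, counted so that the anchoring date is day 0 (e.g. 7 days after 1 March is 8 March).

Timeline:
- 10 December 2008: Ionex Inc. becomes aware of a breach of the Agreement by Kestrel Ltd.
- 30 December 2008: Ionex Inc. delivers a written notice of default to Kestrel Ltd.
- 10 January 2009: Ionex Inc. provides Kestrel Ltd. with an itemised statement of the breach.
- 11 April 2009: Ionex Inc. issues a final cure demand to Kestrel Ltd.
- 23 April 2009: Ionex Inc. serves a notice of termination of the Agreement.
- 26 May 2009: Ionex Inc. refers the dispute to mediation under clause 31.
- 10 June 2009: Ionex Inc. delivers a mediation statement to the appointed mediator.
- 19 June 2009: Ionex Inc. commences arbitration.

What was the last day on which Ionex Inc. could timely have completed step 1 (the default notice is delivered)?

Step 1 runs from 10 December 2008, when the breach is discovered. The window is 10–23 days after 10 December 2008; it closes on 2 January 2009.

2 January 2009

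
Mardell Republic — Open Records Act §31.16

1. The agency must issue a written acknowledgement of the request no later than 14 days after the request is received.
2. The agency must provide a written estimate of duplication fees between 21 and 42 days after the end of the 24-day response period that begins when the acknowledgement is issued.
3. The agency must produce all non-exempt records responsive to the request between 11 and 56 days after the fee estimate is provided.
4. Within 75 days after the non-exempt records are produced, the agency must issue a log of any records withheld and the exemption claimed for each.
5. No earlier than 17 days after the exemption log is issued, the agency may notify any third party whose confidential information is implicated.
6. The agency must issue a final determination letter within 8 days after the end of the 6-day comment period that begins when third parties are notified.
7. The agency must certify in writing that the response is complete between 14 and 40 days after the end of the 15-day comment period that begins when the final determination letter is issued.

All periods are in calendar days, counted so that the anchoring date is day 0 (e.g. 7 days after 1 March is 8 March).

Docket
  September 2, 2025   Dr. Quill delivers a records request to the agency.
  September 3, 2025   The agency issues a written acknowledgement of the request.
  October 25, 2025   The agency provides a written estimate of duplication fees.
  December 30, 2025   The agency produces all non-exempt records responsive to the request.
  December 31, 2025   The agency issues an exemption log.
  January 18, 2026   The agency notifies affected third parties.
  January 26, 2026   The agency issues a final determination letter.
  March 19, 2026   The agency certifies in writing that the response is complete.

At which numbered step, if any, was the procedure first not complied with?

Step 3

Step 1: 14 days after September 2, 2025 (when the request is received) is September 16, 2025; completed September 3, 2025, before the deadline.
Step 2: the window is 21–42 days after September 27, 2025 (end of the 24-day response period, which began when the acknowledgement is issued on September 3, 2025), so October 18, 2025 through November 8, 2025; done October 25, 2025 — within the window.
Step 3: the window is 11–56 days after October 25, 2025 (when the fee estimate is provided), so November 5, 2025 through December 20, 2025; done December 30, 2025 — 10 days after the window closed.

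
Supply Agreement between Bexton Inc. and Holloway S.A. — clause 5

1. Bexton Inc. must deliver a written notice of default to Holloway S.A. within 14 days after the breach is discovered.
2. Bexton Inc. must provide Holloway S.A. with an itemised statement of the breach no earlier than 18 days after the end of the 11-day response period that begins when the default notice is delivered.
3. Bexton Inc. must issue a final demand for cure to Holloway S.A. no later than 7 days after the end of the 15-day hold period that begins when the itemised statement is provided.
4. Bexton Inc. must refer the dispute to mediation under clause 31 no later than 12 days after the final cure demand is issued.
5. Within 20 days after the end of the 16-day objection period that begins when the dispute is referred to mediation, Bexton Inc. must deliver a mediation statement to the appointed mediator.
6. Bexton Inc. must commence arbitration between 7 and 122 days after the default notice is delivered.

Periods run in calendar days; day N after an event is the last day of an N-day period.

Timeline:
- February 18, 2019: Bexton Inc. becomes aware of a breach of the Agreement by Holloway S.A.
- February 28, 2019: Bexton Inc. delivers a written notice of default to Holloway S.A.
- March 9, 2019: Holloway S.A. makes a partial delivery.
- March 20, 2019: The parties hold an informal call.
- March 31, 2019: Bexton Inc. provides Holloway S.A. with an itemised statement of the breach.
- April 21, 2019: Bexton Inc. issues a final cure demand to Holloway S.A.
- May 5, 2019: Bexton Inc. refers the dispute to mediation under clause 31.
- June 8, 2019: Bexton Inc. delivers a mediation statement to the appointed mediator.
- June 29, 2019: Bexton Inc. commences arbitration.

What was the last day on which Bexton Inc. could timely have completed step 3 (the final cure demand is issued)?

April 22, 2019

The itemised statement is provided on March 31, 2019; the 15-day hold period therefore ends April 15, 2019, and step 3 runs from that date. 7 days after April 15, 2019 is April 22, 2019.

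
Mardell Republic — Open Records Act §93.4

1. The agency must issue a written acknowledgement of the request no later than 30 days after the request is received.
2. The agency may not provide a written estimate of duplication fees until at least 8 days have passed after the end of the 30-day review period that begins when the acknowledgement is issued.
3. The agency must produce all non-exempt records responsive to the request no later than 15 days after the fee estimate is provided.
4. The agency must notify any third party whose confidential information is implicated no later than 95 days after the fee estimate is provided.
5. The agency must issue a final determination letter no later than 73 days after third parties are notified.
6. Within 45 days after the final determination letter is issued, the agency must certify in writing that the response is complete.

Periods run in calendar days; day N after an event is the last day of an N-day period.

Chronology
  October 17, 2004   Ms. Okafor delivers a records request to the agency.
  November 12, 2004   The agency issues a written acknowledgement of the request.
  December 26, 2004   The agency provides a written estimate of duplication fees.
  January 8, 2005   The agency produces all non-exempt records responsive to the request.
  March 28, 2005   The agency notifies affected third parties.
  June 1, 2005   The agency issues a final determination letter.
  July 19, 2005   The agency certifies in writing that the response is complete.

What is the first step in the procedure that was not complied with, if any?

Step 1: 30 days after October 17, 2004 (when the request is received) is November 16, 2004; completed November 12, 2004, before the deadline.
Step 2: the earliest permitted date is 8 days after December 12, 2004 (end of the 30-day review period, which began when the acknowledgement is issued on November 12, 2004), i.e. December 20, 2004; done December 26, 2004 — permitted.
Step 3: 15 days after December 26, 2004 (when the fee estimate is provided) is January 10, 2005; January 8, 2005 is within that limit.
Step 4: 95 days after December 26, 2004 (when the fee estimate is provided) is March 31, 2005; March 28, 2005 is within that limit.
Step 5: 73 days after March 28, 2005 (when third parties are notified) is June 9, 2005; completed June 1, 2005, before the deadline.
Step 6: 45 days after June 1, 2005 (when the final determination letter is issued) is July 16, 2005; July 19, 2005 misses that deadline by 3 days.
The analysis stops there.

Step 6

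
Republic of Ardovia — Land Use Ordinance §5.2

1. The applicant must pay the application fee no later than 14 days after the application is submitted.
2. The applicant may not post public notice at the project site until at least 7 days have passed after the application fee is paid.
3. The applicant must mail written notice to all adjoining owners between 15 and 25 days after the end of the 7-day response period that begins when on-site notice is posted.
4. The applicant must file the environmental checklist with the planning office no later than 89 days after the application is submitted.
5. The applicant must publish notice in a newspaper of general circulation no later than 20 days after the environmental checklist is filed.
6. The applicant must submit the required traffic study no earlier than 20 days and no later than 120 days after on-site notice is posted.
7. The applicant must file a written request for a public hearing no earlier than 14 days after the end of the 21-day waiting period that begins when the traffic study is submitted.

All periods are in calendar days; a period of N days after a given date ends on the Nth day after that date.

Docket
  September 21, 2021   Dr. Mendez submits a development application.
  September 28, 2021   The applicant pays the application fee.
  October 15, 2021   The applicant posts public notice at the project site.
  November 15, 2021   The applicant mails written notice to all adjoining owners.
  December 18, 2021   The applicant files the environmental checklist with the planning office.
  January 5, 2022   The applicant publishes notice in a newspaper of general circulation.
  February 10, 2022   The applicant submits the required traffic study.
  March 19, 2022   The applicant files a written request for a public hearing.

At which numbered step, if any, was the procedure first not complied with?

Step 1 — counting 14 days from September 21, 2021 (when the application is submitted) gives a deadline of October 5, 2021; September 28, 2021 is within that limit.
Step 2 — must wait 7 days from September 28, 2021 (when the application fee is paid), so not before October 5, 2021; October 15, 2021 is on or after that date.
Step 3 — 15 and 25 days from October 22, 2021 (end of the 7-day response period, which began when on-site notice is posted on October 15, 2021) are November 6, 2021 and November 16, 2021 respectively; done November 15, 2021 — within the window.
Step 4 — counting 89 days from September 21, 2021 (when the application is submitted) gives a deadline of December 19, 2021; completed December 18, 2021, before the deadline.
Step 5 — counting 20 days from December 18, 2021 (when the environmental checklist is filed) gives a deadline of January 7, 2022; January 5, 2022 is within that limit.
Step 6 — 20 and 120 days from October 15, 2021 (when on-site notice is posted) are November 4, 2021 and February 12, 2022 respectively; February 10, 2022 falls inside that range.
Step 7 — must wait 14 days from March 3, 2022 (end of the 21-day waiting period, which began when the traffic study is submitted on February 10, 2022), so not before March 17, 2022; done March 19, 2022 — permitted.

None — every step was satisfied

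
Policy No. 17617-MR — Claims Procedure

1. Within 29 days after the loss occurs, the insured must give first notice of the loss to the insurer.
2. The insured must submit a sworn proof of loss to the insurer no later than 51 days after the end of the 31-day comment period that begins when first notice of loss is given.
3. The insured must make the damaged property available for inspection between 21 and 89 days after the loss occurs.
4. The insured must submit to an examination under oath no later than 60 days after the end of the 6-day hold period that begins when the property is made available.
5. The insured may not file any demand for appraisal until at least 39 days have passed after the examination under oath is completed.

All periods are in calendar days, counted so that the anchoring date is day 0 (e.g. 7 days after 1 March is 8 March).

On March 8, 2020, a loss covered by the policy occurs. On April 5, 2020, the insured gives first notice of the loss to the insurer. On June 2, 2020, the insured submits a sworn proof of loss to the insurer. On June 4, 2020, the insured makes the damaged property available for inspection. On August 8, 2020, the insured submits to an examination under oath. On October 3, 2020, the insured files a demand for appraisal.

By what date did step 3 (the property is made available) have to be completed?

June 5, 2020

Step 3 runs from March 8, 2020, when the loss occurs. The window is 21–89 days after March 8, 2020; it closes on June 5, 2020.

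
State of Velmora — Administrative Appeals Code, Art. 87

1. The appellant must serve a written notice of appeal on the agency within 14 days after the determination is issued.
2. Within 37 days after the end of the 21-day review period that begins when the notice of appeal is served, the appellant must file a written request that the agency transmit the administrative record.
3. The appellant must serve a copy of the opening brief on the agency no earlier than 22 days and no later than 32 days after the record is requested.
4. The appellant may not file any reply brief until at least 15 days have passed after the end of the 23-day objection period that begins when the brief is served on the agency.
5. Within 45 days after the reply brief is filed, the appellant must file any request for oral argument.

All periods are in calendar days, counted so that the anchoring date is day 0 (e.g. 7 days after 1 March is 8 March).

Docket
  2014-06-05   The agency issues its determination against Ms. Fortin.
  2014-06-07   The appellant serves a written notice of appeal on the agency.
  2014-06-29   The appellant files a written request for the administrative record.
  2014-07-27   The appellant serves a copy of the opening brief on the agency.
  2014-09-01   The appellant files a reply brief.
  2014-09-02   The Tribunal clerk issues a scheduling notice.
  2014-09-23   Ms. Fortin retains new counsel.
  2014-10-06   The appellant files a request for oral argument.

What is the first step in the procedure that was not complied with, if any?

Step 1: 14 days after 2014-06-05 (when the determination is issued) is 2014-06-19; completed 2014-06-07, before the deadline.
Step 2: 37 days after 2014-06-28 (end of the 21-day review period, which began when the notice of appeal is served on 2014-06-07) is 2014-08-04; done 2014-06-29 — timely.
Step 3: the window is 22–32 days after 2014-06-29 (when the record is requested), so 2014-07-21 through 2014-07-31; done 2014-07-27 — within the window.
Step 4: the earliest permitted date is 15 days after 2014-08-19 (end of the 23-day objection period, which began when the brief is served on the agency on 2014-07-27), i.e. 2014-09-03; acted on 2014-09-01, 2 days prematurely.

Step 4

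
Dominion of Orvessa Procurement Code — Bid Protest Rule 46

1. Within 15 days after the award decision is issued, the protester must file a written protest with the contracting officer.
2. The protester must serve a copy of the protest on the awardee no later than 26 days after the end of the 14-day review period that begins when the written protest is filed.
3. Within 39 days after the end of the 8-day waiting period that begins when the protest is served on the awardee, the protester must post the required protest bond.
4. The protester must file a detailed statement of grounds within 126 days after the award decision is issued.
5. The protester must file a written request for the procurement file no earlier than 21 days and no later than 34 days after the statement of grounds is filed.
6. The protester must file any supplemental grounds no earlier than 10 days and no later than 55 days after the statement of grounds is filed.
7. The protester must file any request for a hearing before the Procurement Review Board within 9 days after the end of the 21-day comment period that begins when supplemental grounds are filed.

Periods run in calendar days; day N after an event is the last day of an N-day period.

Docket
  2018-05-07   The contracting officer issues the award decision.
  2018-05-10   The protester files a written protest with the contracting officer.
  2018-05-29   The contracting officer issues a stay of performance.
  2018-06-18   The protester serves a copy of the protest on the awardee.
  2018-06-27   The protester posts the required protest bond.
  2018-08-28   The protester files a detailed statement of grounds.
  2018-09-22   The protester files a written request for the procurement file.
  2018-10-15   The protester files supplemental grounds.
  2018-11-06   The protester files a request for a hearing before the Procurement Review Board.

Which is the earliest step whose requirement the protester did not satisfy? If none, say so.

(1) due by 2018-05-07 + 15 days = 2018-05-22; done 2018-05-10 — timely.
(2) due by 2018-05-24 + 26 days = 2018-06-19; done 2018-06-18 — timely.
(3) due by 2018-06-26 + 39 days = 2018-08-04; 2018-06-27 is within that limit.
(4) due by 2018-05-07 + 126 days = 2018-09-10; done 2018-08-28 — timely.
(5) the permitted window runs from 2018-08-28 + 21 = 2018-09-18 to 2018-08-28 + 34 = 2018-10-01; done 2018-09-22, which is between those dates.
(6) the permitted window runs from 2018-08-28 + 10 = 2018-09-07 to 2018-08-28 + 55 = 2018-10-22; done 2018-10-15, which is between those dates.
(7) due by 2018-11-05 + 9 days = 2018-11-14; 2018-11-06 is within that limit.

None — every step was satisfied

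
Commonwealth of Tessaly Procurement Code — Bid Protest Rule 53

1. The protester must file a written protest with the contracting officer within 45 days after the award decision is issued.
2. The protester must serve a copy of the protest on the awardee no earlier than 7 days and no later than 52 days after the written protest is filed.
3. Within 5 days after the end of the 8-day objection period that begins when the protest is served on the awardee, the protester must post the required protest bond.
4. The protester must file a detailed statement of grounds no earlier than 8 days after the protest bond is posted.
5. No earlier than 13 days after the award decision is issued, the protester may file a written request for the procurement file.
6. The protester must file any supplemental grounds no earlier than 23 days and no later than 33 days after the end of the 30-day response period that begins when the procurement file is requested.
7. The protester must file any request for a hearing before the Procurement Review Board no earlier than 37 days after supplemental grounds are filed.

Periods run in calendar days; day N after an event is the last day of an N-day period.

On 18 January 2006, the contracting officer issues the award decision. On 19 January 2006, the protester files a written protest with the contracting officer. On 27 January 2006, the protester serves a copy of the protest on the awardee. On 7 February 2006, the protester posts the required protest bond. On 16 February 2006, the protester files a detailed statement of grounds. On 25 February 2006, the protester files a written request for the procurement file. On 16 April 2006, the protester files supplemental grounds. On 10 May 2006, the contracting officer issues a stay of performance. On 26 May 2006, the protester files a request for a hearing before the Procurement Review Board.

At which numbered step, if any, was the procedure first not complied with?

Step 1 — counting 45 days from 18 January 2006 (when the award decision is issued) gives a deadline of 4 March 2006; completed 19 January 2006, before the deadline.
Step 2 — 7 and 52 days from 19 January 2006 (when the written protest is filed) are 26 January 2006 and 12 March 2006 respectively; 27 January 2006 falls inside that range.
Step 3 — counting 5 days from 4 February 2006 (end of the 8-day objection period, which began when the protest is served on the awardee on 27 January 2006) gives a deadline of 9 February 2006; done 7 February 2006 — timely.
Step 4 — must wait 8 days from 7 February 2006 (when the protest bond is posted), so not before 15 February 2006; done 16 February 2006, after the minimum wait.
Step 5 — must wait 13 days from 18 January 2006 (when the award decision is issued), so not before 31 January 2006; done 25 February 2006, after the minimum wait.
Step 6 — 23 and 33 days from 27 March 2006 (end of the 30-day response period, which began when the procurement file is requested on 25 February 2006) are 19 April 2006 and 29 April 2006 respectively; 16 April 2006 is 3 days too early.

Step 6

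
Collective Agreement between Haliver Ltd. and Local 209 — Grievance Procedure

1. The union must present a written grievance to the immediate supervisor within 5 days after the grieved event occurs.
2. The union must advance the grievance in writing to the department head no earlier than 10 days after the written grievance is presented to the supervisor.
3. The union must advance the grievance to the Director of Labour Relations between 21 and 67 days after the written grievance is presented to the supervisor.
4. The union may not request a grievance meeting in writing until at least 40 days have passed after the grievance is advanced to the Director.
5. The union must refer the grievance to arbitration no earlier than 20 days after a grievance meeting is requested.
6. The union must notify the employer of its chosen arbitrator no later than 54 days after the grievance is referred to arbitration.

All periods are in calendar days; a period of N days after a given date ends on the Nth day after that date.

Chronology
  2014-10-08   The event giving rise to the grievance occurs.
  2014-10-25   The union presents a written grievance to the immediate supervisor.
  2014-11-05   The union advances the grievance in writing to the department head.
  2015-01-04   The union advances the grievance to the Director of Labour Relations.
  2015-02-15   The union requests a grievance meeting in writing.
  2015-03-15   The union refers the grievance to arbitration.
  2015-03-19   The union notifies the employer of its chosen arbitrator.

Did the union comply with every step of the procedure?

(1) due by 2014-10-08 + 5 days = 2014-10-13; not done until 2014-10-25, 12 days after the deadline.

No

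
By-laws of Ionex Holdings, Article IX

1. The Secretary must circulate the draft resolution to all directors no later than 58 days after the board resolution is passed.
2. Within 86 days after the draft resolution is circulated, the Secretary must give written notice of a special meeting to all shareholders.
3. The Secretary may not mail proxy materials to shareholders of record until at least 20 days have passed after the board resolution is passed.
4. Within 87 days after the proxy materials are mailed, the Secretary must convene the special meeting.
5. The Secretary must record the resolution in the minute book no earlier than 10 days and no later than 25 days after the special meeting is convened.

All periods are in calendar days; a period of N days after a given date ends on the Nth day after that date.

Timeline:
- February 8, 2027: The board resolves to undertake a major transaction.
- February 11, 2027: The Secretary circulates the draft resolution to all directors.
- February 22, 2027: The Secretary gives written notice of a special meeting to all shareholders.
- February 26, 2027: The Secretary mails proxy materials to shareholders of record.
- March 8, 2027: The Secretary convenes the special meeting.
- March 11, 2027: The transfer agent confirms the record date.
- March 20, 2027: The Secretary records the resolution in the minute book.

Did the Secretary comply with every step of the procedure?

No

(1) due by February 8, 2027 + 58 days = April 7, 2027; completed February 11, 2027, before the deadline.
(2) due by February 11, 2027 + 86 days = May 8, 2027; done February 22, 2027 — timely.
(3) permitted from February 8, 2027 + 20 days = February 28, 2027 onward; acted on February 26, 2027, 2 days prematurely.
The analysis stops there.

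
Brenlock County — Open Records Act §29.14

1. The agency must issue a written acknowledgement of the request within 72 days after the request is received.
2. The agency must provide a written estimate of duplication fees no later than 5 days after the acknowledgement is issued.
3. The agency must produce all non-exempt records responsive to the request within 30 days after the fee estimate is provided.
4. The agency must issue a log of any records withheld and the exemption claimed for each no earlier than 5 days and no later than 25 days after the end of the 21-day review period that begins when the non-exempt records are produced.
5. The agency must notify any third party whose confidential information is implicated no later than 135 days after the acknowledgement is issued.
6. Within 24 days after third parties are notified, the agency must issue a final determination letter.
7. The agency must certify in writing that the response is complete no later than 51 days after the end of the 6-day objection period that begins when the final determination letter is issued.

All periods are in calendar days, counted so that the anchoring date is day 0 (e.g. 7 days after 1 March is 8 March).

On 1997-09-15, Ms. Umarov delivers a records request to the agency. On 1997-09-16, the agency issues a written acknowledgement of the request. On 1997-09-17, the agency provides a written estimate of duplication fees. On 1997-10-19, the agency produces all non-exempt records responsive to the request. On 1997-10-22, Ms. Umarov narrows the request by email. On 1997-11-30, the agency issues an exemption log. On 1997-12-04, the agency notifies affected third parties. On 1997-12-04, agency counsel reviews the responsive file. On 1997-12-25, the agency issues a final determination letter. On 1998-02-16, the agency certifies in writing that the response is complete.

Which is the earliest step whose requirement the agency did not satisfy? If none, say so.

Step 3

Step 1 — counting 72 days from 1997-09-15 (when the request is received) gives a deadline of 1997-11-26; 1997-09-16 is within that limit.
Step 2 — counting 5 days from 1997-09-16 (when the acknowledgement is issued) gives a deadline of 1997-09-21; completed 1997-09-17, before the deadline.
Step 3 — counting 30 days from 1997-09-17 (when the fee estimate is provided) gives a deadline of 1997-10-17; 1997-10-19 misses that deadline by 2 days.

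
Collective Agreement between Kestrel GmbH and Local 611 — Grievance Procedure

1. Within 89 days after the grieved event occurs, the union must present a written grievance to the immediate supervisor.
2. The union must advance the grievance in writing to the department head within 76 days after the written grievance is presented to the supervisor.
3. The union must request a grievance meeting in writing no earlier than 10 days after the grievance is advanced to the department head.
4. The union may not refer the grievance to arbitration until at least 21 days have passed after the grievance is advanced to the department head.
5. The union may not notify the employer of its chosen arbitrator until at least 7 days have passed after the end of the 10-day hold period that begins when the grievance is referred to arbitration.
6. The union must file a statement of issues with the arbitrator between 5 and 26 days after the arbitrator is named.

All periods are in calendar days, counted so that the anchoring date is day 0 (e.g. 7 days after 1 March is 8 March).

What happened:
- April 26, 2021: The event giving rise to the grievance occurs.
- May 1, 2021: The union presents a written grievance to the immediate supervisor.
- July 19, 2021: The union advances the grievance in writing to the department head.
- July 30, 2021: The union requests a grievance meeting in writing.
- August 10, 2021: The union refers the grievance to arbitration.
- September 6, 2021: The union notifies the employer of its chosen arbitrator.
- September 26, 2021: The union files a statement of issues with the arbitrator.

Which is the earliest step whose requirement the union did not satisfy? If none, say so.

Step 1: 89 days after April 26, 2021 (when the grieved event occurs) is July 24, 2021; completed May 1, 2021, before the deadline.
Step 2: 76 days after May 1, 2021 (when the written grievance is presented to the supervisor) is July 16, 2021; not done until July 19, 2021, 3 days after the deadline.
The procedure was therefore not followed at step 2.

Step 2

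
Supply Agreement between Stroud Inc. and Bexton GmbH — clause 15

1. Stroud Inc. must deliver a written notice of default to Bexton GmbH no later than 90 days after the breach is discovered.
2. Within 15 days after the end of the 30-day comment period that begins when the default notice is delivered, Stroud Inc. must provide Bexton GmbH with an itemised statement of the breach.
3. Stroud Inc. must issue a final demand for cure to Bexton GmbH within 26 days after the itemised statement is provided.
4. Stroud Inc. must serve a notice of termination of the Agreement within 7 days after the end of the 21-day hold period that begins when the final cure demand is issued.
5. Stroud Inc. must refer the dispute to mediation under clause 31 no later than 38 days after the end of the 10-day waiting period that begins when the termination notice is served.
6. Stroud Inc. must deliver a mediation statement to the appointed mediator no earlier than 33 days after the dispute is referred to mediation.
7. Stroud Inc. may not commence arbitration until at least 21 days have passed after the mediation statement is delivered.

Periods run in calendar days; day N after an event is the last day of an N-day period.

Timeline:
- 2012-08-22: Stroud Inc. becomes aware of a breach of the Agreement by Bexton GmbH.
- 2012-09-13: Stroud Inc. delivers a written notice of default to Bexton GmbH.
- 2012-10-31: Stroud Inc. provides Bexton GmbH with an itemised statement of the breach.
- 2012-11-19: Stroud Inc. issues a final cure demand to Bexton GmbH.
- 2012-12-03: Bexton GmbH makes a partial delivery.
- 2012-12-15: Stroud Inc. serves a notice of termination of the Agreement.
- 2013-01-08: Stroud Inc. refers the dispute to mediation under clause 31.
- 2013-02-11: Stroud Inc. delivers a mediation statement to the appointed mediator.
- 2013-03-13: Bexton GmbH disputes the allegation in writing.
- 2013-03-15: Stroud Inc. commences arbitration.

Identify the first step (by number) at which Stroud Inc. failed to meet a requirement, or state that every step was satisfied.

Step 2

Step 1: 90 days after 2012-08-22 (when the breach is discovered) is 2012-11-20; 2012-09-13 is within that limit.
Step 2: 15 days after 2012-10-13 (end of the 30-day comment period, which began when the default notice is delivered on 2012-09-13) is 2012-10-28; done 2012-10-31 — 3 days late.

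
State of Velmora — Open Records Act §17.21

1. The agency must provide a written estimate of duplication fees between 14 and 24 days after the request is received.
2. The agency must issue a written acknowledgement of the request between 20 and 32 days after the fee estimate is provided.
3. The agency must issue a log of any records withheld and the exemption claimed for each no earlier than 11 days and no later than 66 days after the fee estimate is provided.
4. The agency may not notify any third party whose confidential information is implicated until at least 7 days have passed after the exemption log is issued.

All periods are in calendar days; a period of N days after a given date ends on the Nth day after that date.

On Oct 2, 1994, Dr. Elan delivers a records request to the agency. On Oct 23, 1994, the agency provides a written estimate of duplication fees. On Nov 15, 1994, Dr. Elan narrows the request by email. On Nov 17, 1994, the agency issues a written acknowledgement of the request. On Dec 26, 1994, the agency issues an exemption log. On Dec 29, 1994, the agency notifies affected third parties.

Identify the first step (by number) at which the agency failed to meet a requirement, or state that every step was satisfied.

Step 1: the window is 14–24 days after Oct 2, 1994 (when the request is received), so Oct 16, 1994 through Oct 26, 1994; done Oct 23, 1994, which is between those dates.
Step 2: the window is 20–32 days after Oct 23, 1994 (when the fee estimate is provided), so Nov 12, 1994 through Nov 24, 1994; done Nov 17, 1994, which is between those dates.
Step 3: the window is 11–66 days after Oct 23, 1994 (when the fee estimate is provided), so Nov 3, 1994 through Dec 28, 1994; done Dec 26, 1994 — within the window.
Step 4: the earliest permitted date is 7 days after Dec 26, 1994 (when the exemption log is issued), i.e. Jan 2, 1995; acted on Dec 29, 1994, 4 days prematurely.

Step 4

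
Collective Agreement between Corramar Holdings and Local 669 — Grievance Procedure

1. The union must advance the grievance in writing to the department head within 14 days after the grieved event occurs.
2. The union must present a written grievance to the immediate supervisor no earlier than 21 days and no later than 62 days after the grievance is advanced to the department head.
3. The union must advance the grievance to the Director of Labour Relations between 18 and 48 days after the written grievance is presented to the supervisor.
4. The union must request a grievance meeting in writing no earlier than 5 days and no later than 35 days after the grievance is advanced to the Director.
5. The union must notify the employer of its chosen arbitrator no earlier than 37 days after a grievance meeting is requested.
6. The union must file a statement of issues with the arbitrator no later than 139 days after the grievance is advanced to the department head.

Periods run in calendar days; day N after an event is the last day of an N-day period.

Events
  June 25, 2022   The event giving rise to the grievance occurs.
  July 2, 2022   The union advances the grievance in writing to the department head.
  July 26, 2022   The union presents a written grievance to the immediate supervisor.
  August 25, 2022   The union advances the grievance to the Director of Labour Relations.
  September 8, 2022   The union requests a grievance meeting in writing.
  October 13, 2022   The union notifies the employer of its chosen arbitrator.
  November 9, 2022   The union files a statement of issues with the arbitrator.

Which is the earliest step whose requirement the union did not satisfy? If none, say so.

Step 5

Step 1: 14 days after June 25, 2022 (when the grieved event occurs) is July 9, 2022; completed July 2, 2022, before the deadline.
Step 2: the window is 21–62 days after July 2, 2022 (when the grievance is advanced to the department head), so July 23, 2022 through September 2, 2022; done July 26, 2022 — within the window.
Step 3: the window is 18–48 days after July 26, 2022 (when the written grievance is presented to the supervisor), so August 13, 2022 through September 12, 2022; done August 25, 2022, which is between those dates.
Step 4: the window is 5–35 days after August 25, 2022 (when the grievance is advanced to the Director), so August 30, 2022 through September 29, 2022; done September 8, 2022 — within the window.
Step 5: the earliest permitted date is 37 days after September 8, 2022 (when a grievance meeting is requested), i.e. October 15, 2022; October 13, 2022 is 2 days before the earliest permitted date.
No need to go further; step 5 was not satisfied.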